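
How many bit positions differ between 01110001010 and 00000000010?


XOR: 01110001000
Count of 1s: 4

4


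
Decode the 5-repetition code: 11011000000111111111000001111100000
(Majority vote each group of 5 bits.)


Groups: 11011, 00000, 01111, 11111, 00000, 11111, 00000
Majority votes: 1011010

1011010


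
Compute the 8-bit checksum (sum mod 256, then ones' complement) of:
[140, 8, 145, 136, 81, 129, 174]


Sum = 813 mod 256 = 45
Complement = 210

210


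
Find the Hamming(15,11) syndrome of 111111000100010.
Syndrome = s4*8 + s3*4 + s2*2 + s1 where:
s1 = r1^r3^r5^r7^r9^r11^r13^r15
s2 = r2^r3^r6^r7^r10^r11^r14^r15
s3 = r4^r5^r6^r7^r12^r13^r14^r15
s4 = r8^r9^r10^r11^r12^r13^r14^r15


s1=1, s2=1, s3=0, s4=0

Syndrome = 3 (error at position 3)


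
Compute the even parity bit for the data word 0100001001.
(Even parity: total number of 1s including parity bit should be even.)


Number of 1s in data: 3
Parity bit: 1

1


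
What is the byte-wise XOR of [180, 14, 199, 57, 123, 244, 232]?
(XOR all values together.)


XOR chain: 180 ^ 14 ^ 199 ^ 57 ^ 123 ^ 244 ^ 232 = 35

35


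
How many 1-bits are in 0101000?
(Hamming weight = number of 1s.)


Counting 1s in 0101000

2


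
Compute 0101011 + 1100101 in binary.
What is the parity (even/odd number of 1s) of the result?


0101011 = 43
1100101 = 101
Sum = 144 = 10010000
1s count = 2

even parity (2 ones in 10010000)


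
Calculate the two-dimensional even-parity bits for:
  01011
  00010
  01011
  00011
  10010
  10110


Row parities: 111001
Column parities: 00101

Row P: 111001, Col P: 00101, Corner: 0


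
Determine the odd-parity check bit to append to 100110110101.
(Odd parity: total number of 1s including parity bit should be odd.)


Number of 1s in data: 7
Parity bit: 0

0


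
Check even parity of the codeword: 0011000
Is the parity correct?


Number of 1s: 2

Yes, parity is correct (2 ones)


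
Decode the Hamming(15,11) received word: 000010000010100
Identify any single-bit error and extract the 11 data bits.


Syndrome = 3: error at position 3

Data: 11000010100 (corrected bit 3)


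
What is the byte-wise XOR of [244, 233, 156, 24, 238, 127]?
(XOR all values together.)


XOR chain: 244 ^ 233 ^ 156 ^ 24 ^ 238 ^ 127 = 8

8


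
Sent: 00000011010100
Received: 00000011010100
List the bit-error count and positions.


XOR: 00000000000000

0 errors (received matches sent)


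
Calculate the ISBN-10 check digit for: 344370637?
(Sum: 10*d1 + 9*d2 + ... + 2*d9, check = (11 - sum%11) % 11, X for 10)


Weighted sum: 208
208 mod 11 = 10

Check digit: 1


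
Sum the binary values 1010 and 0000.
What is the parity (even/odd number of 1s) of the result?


1010 = 10
0000 = 0
Sum = 10 = 1010
1s count = 2

even parity (2 ones in 1010)


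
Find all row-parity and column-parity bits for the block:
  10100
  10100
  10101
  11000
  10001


Row parities: 00100
Column parities: 11100

Row P: 00100, Col P: 11100, Corner: 1


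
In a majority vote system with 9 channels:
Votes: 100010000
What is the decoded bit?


Ones: 2 out of 9
Threshold: 5

0 (2/9 voted 1)


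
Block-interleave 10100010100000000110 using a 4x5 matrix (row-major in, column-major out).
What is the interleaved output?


Matrix:
  10100
  01010
  00000
  00110
Read columns: 10000100100101010000

10000100100101010000


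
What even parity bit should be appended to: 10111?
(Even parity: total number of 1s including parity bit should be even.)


Number of 1s in data: 4
Parity bit: 0

0


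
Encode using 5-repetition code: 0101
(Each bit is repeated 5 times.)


Each bit -> 5 copies

00000111110000011111


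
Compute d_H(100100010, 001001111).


XOR: 101101101
Count of 1s: 6

6


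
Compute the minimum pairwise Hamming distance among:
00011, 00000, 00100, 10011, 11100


Comparing all pairs, minimum distance: 1
Can detect 0 errors, correct 0 errors

1


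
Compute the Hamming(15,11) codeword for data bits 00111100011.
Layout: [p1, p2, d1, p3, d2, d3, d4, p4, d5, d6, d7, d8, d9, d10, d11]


Parity bits: p1=1, p2=1, p3=0, p4=0

110001101100011


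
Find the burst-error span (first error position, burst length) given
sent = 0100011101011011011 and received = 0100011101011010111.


XOR: 0000000000000001100

Burst at position 15, length 2


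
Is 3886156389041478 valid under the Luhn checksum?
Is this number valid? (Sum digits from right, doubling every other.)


Luhn sum = 79
79 mod 10 = 9

Invalid (Luhn sum mod 10 = 9)


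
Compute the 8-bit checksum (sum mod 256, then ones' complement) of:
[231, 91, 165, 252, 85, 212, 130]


Sum = 1166 mod 256 = 142
Complement = 113

113


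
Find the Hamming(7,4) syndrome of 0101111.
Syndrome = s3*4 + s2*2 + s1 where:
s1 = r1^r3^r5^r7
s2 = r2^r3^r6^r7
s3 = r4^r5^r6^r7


s1=0, s2=1, s3=0

Syndrome = 2 (error at position 2)


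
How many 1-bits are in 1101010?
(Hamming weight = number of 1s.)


Counting 1s in 1101010

4


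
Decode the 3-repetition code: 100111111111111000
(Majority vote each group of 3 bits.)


Groups: 100, 111, 111, 111, 111, 000
Majority votes: 011110

011110


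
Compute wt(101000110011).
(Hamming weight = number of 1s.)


Counting 1s in 101000110011

6


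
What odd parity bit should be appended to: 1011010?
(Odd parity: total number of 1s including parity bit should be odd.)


Number of 1s in data: 4
Parity bit: 1

1


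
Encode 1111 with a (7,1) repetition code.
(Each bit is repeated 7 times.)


Each bit -> 7 copies

1111111111111111111111111111


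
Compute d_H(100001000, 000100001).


XOR: 100101001
Count of 1s: 4

4


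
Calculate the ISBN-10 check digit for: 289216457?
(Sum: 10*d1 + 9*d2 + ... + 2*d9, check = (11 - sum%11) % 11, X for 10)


Weighted sum: 259
259 mod 11 = 6

Check digit: 5


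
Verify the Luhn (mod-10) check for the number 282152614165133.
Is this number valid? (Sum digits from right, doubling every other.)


Luhn sum = 53
53 mod 10 = 3

Invalid (Luhn sum mod 10 = 3)


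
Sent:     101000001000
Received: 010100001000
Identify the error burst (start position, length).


XOR: 111100000000

Burst at position 0, length 4


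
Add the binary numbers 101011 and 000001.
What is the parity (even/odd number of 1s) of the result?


101011 = 43
000001 = 1
Sum = 44 = 101100
1s count = 3

odd parity (3 ones in 101100)


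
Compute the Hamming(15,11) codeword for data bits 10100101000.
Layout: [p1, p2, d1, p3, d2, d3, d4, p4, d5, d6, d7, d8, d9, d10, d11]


Parity bits: p1=1, p2=1, p3=0, p4=0

111001000101000


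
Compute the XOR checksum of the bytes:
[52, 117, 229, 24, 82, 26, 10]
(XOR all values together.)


XOR chain: 52 ^ 117 ^ 229 ^ 24 ^ 82 ^ 26 ^ 10 = 254

254


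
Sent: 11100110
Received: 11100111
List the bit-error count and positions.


XOR: 00000001

1 error(s) at position(s): 7


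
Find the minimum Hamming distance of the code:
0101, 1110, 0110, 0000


Comparing all pairs, minimum distance: 1
Can detect 0 errors, correct 0 errors

1


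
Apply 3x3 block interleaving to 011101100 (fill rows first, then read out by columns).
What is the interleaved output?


Matrix:
  011
  101
  100
Read columns: 011100110

011100110


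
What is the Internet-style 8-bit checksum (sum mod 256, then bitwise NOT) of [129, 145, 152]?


Sum = 426 mod 256 = 170
Complement = 85

85


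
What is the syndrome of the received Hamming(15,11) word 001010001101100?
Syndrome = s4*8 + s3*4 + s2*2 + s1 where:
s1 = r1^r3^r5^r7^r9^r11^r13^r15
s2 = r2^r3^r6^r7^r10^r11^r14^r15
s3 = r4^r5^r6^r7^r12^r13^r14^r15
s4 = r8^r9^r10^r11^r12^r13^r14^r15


s1=0, s2=0, s3=1, s4=0

Syndrome = 4 (error at position 4)


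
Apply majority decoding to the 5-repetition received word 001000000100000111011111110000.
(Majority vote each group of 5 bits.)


Groups: 00100, 00001, 00000, 11101, 11111, 10000
Majority votes: 000110

000110


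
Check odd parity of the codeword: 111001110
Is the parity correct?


Number of 1s: 6

No, parity error (6 ones)


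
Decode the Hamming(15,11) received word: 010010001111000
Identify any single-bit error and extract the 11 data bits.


Syndrome = 3: error at position 3

Data: 11001111000 (corrected bit 3)


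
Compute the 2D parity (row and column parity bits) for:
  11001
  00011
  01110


Row parities: 101
Column parities: 10100

Row P: 101, Col P: 10100, Corner: 0


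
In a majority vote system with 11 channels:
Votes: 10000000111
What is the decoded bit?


Ones: 4 out of 11
Threshold: 6

0 (4/11 voted 1)


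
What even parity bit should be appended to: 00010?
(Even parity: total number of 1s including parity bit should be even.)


Number of 1s in data: 1
Parity bit: 1

1


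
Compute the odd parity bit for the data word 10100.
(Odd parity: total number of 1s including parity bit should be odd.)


Number of 1s in data: 2
Parity bit: 1

1


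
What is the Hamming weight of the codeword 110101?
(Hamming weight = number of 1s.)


Counting 1s in 110101

4


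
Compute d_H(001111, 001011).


XOR: 000100
Count of 1s: 1

1


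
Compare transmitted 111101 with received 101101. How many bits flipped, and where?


XOR: 010000

1 error(s) at position(s): 1


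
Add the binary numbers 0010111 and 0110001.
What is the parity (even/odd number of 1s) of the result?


0010111 = 23
0110001 = 49
Sum = 72 = 1001000
1s count = 2

even parity (2 ones in 1001000)


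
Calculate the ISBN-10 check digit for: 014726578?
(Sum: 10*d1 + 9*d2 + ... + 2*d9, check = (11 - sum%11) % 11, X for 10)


Weighted sum: 189
189 mod 11 = 2

Check digit: 9


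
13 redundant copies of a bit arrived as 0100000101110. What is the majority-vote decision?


Ones: 5 out of 13
Threshold: 7

0 (5/13 voted 1)


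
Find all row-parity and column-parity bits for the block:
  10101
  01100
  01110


Row parities: 101
Column parities: 10111

Row P: 101, Col P: 10111, Corner: 0


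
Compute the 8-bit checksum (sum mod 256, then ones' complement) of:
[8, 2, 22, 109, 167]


Sum = 308 mod 256 = 52
Complement = 203

203


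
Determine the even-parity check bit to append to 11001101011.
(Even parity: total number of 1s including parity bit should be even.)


Number of 1s in data: 7
Parity bit: 1

1


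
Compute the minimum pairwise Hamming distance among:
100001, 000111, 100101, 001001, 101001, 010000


Comparing all pairs, minimum distance: 1
Can detect 0 errors, correct 0 errors

1


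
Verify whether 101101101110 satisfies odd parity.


Number of 1s: 8

No, parity error (8 ones)


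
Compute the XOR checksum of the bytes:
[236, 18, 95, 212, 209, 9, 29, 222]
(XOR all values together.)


XOR chain: 236 ^ 18 ^ 95 ^ 212 ^ 209 ^ 9 ^ 29 ^ 222 = 110

110


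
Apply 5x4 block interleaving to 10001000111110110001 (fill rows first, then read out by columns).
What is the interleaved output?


Matrix:
  1000
  1000
  1111
  1011
  0001
Read columns: 11110001000011000111

11110001000011000111


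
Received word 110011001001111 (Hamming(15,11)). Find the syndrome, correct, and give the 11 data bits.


Syndrome = 9: error at position 9

Data: 01100001111 (corrected bit 9)


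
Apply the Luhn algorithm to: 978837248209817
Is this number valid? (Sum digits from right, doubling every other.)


Luhn sum = 85
85 mod 10 = 5

Invalid (Luhn sum mod 10 = 5)


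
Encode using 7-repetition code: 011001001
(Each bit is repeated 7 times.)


Each bit -> 7 copies

000000011111111111111000000000000001111111000000000000001111111


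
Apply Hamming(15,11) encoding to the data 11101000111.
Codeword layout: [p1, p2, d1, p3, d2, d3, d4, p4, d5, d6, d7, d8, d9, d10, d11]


Parity bits: p1=1, p2=0, p3=1, p4=0

101111001000111


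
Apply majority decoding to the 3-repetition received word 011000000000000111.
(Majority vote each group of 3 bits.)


Groups: 011, 000, 000, 000, 000, 111
Majority votes: 100001

100001


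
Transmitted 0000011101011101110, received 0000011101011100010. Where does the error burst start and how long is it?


XOR: 0000000000000001100

Burst at position 15, length 2


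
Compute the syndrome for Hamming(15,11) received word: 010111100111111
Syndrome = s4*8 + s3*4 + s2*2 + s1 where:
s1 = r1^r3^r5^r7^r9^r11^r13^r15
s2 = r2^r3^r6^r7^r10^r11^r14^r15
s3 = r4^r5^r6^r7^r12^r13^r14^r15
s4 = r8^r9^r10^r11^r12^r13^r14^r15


s1=1, s2=1, s3=0, s4=0

Syndrome = 3 (error at position 3)


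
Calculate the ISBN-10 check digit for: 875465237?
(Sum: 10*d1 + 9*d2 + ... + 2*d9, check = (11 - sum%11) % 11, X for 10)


Weighted sum: 303
303 mod 11 = 6

Check digit: 5


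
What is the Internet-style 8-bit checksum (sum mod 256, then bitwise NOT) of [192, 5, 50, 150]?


Sum = 397 mod 256 = 141
Complement = 114

114


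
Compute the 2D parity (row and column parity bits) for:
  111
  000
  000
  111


Row parities: 1001
Column parities: 000

Row P: 1001, Col P: 000, Corner: 0


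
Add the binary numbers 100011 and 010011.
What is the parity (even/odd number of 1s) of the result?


100011 = 35
010011 = 19
Sum = 54 = 110110
1s count = 4

even parity (4 ones in 110110)


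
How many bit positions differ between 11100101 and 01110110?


XOR: 10010011
Count of 1s: 4

4


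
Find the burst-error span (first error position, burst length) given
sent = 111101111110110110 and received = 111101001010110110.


XOR: 000000110100000000

Burst at position 6, length 4


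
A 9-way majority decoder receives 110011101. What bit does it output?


Ones: 6 out of 9
Threshold: 5

1 (6/9 voted 1)


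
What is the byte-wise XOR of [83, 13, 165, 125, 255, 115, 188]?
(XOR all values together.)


XOR chain: 83 ^ 13 ^ 165 ^ 125 ^ 255 ^ 115 ^ 188 = 182

182


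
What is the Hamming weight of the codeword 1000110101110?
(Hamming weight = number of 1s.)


Counting 1s in 1000110101110

7


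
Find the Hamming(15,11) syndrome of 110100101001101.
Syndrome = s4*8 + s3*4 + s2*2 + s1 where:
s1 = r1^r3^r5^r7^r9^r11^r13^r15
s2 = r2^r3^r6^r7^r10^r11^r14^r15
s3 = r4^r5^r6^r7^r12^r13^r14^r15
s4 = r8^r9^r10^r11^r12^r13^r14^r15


s1=1, s2=1, s3=1, s4=0

Syndrome = 7 (error at position 7)


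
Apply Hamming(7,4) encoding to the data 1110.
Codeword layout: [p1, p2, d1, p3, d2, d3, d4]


Parity bits: p1=0, p2=0, p3=0

0010110


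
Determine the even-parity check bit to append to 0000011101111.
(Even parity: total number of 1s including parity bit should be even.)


Number of 1s in data: 7
Parity bit: 1

1


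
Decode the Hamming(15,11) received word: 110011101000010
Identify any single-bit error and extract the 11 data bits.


Syndrome = 0: no error detected

Data: 01111000010 (no errors)


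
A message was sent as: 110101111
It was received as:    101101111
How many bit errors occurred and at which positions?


XOR: 011000000

2 error(s) at position(s): 1, 2


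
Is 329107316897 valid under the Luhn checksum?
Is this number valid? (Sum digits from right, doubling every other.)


Luhn sum = 59
59 mod 10 = 9

Invalid (Luhn sum mod 10 = 9)


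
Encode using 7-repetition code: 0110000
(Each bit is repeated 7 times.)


Each bit -> 7 copies

0000000111111111111110000000000000000000000000000


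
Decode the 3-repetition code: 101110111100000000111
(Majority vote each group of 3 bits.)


Groups: 101, 110, 111, 100, 000, 000, 111
Majority votes: 1110001

1110001


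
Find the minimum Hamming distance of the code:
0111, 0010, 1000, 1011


Comparing all pairs, minimum distance: 2
Can detect 1 errors, correct 0 errors

2


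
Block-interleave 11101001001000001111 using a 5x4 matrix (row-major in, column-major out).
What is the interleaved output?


Matrix:
  1110
  1001
  0010
  0000
  1111
Read columns: 11001100011010101001

11001100011010101001


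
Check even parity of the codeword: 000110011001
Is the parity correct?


Number of 1s: 5

No, parity error (5 ones)


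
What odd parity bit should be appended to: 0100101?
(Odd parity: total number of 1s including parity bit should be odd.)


Number of 1s in data: 3
Parity bit: 0

0


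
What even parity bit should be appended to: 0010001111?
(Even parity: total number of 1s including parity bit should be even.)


Number of 1s in data: 5
Parity bit: 1

1


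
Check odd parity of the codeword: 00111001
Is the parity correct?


Number of 1s: 4

No, parity error (4 ones)


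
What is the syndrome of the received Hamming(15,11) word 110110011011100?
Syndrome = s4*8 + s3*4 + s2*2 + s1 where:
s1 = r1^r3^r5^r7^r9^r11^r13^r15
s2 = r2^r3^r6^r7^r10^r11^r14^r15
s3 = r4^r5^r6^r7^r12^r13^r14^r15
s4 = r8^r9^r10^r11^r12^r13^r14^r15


s1=1, s2=0, s3=0, s4=1

Syndrome = 9 (error at position 9)


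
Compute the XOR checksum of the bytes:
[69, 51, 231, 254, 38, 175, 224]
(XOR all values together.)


XOR chain: 69 ^ 51 ^ 231 ^ 254 ^ 38 ^ 175 ^ 224 = 6

6


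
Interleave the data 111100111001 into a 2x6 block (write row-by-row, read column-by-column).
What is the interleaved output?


Matrix:
  111100
  111001
Read columns: 111111100001

111111100001


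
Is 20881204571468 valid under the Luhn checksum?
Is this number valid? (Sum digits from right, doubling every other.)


Luhn sum = 52
52 mod 10 = 2

Invalid (Luhn sum mod 10 = 2)


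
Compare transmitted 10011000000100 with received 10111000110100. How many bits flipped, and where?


XOR: 00100000110000

3 error(s) at position(s): 2, 8, 9


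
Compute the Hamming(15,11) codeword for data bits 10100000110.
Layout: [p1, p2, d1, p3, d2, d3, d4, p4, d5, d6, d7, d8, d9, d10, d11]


Parity bits: p1=0, p2=1, p3=1, p4=0

011101000000110


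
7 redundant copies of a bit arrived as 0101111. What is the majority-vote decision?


Ones: 5 out of 7
Threshold: 4

1 (5/7 voted 1)


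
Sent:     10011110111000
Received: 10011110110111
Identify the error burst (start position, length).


XOR: 00000000001111

Burst at position 10, length 4


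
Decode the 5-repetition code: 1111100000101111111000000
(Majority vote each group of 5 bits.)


Groups: 11111, 00000, 10111, 11110, 00000
Majority votes: 10110

10110


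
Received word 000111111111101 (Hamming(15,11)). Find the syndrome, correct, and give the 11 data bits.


Syndrome = 14: error at position 14

Data: 01111111111 (corrected bit 14)


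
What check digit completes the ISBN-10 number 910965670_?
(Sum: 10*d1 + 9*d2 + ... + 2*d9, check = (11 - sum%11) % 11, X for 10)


Weighted sum: 268
268 mod 11 = 4

Check digit: 7


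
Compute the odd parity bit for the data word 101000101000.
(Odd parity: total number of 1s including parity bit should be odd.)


Number of 1s in data: 4
Parity bit: 1

1


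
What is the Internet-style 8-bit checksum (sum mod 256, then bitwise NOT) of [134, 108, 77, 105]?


Sum = 424 mod 256 = 168
Complement = 87

87


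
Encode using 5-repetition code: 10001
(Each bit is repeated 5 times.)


Each bit -> 5 copies

1111100000000000000011111


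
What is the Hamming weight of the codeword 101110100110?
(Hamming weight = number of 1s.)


Counting 1s in 101110100110

7


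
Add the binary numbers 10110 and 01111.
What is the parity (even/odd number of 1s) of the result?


10110 = 22
01111 = 15
Sum = 37 = 100101
1s count = 3

odd parity (3 ones in 100101)


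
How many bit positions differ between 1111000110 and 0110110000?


XOR: 1001110110
Count of 1s: 6

6


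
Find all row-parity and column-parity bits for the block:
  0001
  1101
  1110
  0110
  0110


Row parities: 11100
Column parities: 0010

Row P: 11100, Col P: 0010, Corner: 1


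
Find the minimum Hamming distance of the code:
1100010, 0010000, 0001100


Comparing all pairs, minimum distance: 3
Can detect 2 errors, correct 1 errors

3


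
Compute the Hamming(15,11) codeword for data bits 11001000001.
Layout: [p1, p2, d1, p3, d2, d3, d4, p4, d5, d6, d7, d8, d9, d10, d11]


Parity bits: p1=0, p2=0, p3=0, p4=0

001010001000001


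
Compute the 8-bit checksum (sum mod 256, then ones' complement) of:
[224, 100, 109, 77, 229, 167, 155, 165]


Sum = 1226 mod 256 = 202
Complement = 53

53


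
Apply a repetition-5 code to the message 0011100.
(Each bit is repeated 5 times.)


Each bit -> 5 copies

00000000001111111111111110000000000


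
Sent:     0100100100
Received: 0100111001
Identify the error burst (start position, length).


XOR: 0000011101

Burst at position 5, length 5


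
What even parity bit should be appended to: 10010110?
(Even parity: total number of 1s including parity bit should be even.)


Number of 1s in data: 4
Parity bit: 0

0


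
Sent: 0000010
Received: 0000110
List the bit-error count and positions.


XOR: 0000100

1 error(s) at position(s): 4


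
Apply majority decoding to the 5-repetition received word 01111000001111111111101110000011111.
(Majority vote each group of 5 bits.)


Groups: 01111, 00000, 11111, 11111, 10111, 00000, 11111
Majority votes: 1011101

1011101


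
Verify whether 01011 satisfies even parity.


Number of 1s: 3

No, parity error (3 ones)


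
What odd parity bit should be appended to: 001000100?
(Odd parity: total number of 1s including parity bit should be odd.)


Number of 1s in data: 2
Parity bit: 1

1


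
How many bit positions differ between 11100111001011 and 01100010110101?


XOR: 10000101111110
Count of 1s: 8

8


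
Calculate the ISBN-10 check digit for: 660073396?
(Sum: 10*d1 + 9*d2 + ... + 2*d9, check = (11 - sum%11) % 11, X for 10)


Weighted sum: 222
222 mod 11 = 2

Check digit: 9


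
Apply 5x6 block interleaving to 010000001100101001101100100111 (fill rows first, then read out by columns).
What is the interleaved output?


Matrix:
  010000
  001100
  101001
  101100
  100111
Read columns: 001111000001110010110000100101

001111000001110010110000100101


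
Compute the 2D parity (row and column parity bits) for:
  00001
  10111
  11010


Row parities: 101
Column parities: 01100

Row P: 101, Col P: 01100, Corner: 0


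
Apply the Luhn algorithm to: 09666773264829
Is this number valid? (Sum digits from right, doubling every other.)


Luhn sum = 75
75 mod 10 = 5

Invalid (Luhn sum mod 10 = 5)


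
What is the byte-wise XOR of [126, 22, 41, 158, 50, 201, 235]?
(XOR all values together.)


XOR chain: 126 ^ 22 ^ 41 ^ 158 ^ 50 ^ 201 ^ 235 = 207

207


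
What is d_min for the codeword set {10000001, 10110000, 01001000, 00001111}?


Comparing all pairs, minimum distance: 3
Can detect 2 errors, correct 1 errors

3


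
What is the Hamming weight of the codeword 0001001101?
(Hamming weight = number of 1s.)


Counting 1s in 0001001101

4


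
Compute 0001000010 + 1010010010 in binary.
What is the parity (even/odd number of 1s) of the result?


0001000010 = 66
1010010010 = 658
Sum = 724 = 1011010100
1s count = 5

odd parity (5 ones in 1011010100)


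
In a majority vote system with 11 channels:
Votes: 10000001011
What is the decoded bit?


Ones: 4 out of 11
Threshold: 6

0 (4/11 voted 1)


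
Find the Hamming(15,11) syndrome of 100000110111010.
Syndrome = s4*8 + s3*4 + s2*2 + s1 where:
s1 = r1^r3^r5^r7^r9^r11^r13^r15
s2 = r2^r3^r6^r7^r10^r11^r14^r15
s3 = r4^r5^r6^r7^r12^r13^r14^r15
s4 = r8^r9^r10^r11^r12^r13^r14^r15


s1=1, s2=0, s3=1, s4=1

Syndrome = 13 (error at position 13)


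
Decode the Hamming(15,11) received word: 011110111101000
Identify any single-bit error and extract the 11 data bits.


Syndrome = 0: no error detected

Data: 11011101000 (no errors)


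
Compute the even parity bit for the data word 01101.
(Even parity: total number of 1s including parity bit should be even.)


Number of 1s in data: 3
Parity bit: 1

1


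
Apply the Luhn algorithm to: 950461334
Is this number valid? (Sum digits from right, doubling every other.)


Luhn sum = 39
39 mod 10 = 9

Invalid (Luhn sum mod 10 = 9)


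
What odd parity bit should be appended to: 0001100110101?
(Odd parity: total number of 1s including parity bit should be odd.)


Number of 1s in data: 6
Parity bit: 1

1


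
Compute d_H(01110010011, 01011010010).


XOR: 00101000001
Count of 1s: 3

3


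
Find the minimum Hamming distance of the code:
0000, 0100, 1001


Comparing all pairs, minimum distance: 1
Can detect 0 errors, correct 0 errors

1


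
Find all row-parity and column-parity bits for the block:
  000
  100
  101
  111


Row parities: 0101
Column parities: 110

Row P: 0101, Col P: 110, Corner: 0


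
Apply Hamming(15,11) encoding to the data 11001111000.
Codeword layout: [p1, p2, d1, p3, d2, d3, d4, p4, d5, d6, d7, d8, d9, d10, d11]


Parity bits: p1=0, p2=1, p3=0, p4=0

011010001111000


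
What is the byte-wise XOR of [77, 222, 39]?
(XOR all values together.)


XOR chain: 77 ^ 222 ^ 39 = 180

180


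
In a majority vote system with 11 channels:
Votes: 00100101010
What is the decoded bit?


Ones: 4 out of 11
Threshold: 6

0 (4/11 voted 1)


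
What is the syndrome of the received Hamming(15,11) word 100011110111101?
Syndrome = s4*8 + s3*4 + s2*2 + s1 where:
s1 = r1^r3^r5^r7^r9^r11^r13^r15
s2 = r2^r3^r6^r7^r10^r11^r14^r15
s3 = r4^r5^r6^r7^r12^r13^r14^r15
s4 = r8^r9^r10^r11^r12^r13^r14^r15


s1=0, s2=1, s3=0, s4=0

Syndrome = 2 (error at position 2)


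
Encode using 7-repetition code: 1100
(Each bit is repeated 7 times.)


Each bit -> 7 copies

1111111111111100000000000000


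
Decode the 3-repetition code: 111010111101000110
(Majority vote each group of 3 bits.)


Groups: 111, 010, 111, 101, 000, 110
Majority votes: 101101

101101


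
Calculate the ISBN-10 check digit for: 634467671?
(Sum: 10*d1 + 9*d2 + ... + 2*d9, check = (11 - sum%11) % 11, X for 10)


Weighted sum: 265
265 mod 11 = 1

Check digit: X


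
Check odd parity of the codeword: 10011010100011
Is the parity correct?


Number of 1s: 7

Yes, parity is correct (7 ones)


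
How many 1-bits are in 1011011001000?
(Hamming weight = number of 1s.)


Counting 1s in 1011011001000

6


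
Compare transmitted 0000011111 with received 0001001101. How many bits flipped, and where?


XOR: 0001010010

3 error(s) at position(s): 3, 5, 8


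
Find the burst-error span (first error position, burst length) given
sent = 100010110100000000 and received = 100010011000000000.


XOR: 000000101100000000

Burst at position 6, length 4


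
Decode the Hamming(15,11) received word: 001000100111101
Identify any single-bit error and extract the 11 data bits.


Syndrome = 11: error at position 11

Data: 10010101101 (corrected bit 11)


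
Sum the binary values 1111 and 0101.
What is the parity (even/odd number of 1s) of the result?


1111 = 15
0101 = 5
Sum = 20 = 10100
1s count = 2

even parity (2 ones in 10100)


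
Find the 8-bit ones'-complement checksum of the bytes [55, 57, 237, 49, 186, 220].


Sum = 804 mod 256 = 36
Complement = 219

219


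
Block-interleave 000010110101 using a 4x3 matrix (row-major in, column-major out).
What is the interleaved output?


Matrix:
  000
  010
  110
  101
Read columns: 001101100001

001101100001


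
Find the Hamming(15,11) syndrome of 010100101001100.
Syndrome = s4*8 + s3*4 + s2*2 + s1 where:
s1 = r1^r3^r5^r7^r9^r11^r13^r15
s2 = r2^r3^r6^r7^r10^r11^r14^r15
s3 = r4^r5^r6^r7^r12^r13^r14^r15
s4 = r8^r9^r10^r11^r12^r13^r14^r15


s1=1, s2=0, s3=0, s4=1

Syndrome = 9 (error at position 9)


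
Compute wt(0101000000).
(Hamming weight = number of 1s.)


Counting 1s in 0101000000

2


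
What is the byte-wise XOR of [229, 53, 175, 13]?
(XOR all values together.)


XOR chain: 229 ^ 53 ^ 175 ^ 13 = 114

114


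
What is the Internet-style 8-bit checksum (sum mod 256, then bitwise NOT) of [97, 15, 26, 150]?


Sum = 288 mod 256 = 32
Complement = 223

223


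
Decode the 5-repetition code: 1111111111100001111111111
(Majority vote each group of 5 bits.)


Groups: 11111, 11111, 10000, 11111, 11111
Majority votes: 11011

11011


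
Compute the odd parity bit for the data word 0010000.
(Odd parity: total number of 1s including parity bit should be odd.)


Number of 1s in data: 1
Parity bit: 0

0


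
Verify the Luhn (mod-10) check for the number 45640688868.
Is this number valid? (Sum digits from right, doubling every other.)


Luhn sum = 56
56 mod 10 = 6

Invalid (Luhn sum mod 10 = 6)


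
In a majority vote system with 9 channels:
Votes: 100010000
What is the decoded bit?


Ones: 2 out of 9
Threshold: 5

0 (2/9 voted 1)


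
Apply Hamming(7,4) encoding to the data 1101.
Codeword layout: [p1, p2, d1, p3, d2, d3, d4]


Parity bits: p1=1, p2=0, p3=0

1010101


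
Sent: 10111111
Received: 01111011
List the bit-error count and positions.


XOR: 11000100

3 error(s) at position(s): 0, 1, 5


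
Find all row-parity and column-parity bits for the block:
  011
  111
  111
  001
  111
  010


Row parities: 011111
Column parities: 111

Row P: 011111, Col P: 111, Corner: 1


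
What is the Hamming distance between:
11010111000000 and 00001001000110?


XOR: 11011110000110
Count of 1s: 8

8


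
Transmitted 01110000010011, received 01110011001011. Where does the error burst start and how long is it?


XOR: 00000011011000

Burst at position 6, length 5


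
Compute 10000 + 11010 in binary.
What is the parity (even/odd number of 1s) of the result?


10000 = 16
11010 = 26
Sum = 42 = 101010
1s count = 3

odd parity (3 ones in 101010)


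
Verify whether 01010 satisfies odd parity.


Number of 1s: 2

No, parity error (2 ones)


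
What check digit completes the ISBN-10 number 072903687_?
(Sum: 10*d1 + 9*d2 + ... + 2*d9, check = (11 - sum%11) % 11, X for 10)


Weighted sum: 219
219 mod 11 = 10

Check digit: 1


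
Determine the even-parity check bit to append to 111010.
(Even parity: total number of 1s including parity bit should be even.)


Number of 1s in data: 4
Parity bit: 0

0


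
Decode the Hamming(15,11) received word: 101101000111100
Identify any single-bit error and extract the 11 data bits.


Syndrome = 0: no error detected

Data: 10100111100 (no errors)


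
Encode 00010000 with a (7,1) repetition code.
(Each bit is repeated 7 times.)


Each bit -> 7 copies

00000000000000000000011111110000000000000000000000000000


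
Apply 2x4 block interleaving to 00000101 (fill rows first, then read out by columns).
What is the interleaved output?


Matrix:
  0000
  0101
Read columns: 00010001

00010001


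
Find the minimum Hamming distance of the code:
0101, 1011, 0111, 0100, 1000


Comparing all pairs, minimum distance: 1
Can detect 0 errors, correct 0 errors

1


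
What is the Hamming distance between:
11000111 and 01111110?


XOR: 10111001
Count of 1s: 5

5


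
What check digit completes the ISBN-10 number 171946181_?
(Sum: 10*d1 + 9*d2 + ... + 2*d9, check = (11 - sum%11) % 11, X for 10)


Weighted sum: 228
228 mod 11 = 8

Check digit: 3


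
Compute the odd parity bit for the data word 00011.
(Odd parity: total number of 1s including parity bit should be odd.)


Number of 1s in data: 2
Parity bit: 1

1


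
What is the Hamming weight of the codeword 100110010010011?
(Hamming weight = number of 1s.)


Counting 1s in 100110010010011

7


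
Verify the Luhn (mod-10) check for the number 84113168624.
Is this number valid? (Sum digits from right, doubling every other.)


Luhn sum = 51
51 mod 10 = 1

Invalid (Luhn sum mod 10 = 1)


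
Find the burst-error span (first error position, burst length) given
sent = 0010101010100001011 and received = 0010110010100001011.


XOR: 0000011000000000000

Burst at position 5, length 2


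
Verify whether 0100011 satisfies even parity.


Number of 1s: 3

No, parity error (3 ones)


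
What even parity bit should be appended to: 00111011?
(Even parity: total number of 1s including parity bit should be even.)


Number of 1s in data: 5
Parity bit: 1

1


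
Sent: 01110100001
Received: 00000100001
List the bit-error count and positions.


XOR: 01110000000

3 error(s) at position(s): 1, 2, 3


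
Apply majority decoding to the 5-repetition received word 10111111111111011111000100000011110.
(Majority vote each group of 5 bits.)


Groups: 10111, 11111, 11110, 11111, 00010, 00000, 11110
Majority votes: 1111001

1111001


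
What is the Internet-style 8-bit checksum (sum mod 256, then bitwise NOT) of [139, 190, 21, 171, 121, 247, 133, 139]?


Sum = 1161 mod 256 = 137
Complement = 118

118


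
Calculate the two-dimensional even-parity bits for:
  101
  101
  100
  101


Row parities: 0010
Column parities: 001

Row P: 0010, Col P: 001, Corner: 1


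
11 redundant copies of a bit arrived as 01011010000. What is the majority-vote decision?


Ones: 4 out of 11
Threshold: 6

0 (4/11 voted 1)


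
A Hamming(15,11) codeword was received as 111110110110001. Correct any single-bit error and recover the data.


Syndrome = 0: no error detected

Data: 11010110001 (no errors)


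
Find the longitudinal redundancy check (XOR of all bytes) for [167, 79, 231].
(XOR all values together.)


XOR chain: 167 ^ 79 ^ 231 = 15

15


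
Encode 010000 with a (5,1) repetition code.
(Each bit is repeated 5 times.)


Each bit -> 5 copies

000001111100000000000000000000


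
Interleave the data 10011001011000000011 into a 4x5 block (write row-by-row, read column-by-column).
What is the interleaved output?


Matrix:
  10011
  00101
  10000
  00011
Read columns: 10100000010010011101

10100000010010011101


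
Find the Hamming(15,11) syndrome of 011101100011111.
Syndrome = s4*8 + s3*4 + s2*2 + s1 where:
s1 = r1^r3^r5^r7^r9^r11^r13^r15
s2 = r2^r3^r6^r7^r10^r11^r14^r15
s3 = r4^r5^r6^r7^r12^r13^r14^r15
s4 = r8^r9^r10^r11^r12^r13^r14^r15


s1=1, s2=1, s3=1, s4=1

Syndrome = 15 (error at position 15)


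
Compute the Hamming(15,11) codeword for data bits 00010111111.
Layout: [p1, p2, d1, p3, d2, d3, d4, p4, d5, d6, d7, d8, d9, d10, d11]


Parity bits: p1=0, p2=1, p3=1, p4=0

010100100111111


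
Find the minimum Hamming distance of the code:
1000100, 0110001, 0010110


Comparing all pairs, minimum distance: 3
Can detect 2 errors, correct 1 errors

3


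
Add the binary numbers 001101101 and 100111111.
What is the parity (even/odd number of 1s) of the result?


001101101 = 109
100111111 = 319
Sum = 428 = 110101100
1s count = 5

odd parity (5 ones in 110101100)


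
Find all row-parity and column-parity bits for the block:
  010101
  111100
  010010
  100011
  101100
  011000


Row parities: 100110
Column parities: 101100

Row P: 100110, Col P: 101100, Corner: 1


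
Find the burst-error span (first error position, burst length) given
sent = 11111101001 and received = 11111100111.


XOR: 00000001110

Burst at position 7, length 3


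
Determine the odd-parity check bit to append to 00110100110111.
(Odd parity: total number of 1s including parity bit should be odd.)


Number of 1s in data: 8
Parity bit: 1

1


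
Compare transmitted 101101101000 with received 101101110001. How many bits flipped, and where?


XOR: 000000011001

3 error(s) at position(s): 7, 8, 11


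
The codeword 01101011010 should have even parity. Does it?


Number of 1s: 6

Yes, parity is correct (6 ones)


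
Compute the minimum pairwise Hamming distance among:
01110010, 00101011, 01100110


Comparing all pairs, minimum distance: 2
Can detect 1 errors, correct 0 errors

2


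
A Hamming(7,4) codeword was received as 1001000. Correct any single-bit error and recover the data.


Syndrome = 5: error at position 5

Data: 0100 (corrected bit 5)


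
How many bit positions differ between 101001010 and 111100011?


XOR: 010101001
Count of 1s: 4

4


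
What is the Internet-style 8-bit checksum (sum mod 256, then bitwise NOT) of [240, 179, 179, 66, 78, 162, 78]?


Sum = 982 mod 256 = 214
Complement = 41

41


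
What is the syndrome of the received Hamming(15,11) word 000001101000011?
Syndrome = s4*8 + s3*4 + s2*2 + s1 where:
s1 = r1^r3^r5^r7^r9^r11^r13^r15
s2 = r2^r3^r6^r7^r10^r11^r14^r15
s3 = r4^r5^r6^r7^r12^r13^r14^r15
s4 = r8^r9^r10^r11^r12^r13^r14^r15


s1=1, s2=0, s3=0, s4=1

Syndrome = 9 (error at position 9)


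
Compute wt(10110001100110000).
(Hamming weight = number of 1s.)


Counting 1s in 10110001100110000

7


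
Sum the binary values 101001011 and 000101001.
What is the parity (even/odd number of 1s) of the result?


101001011 = 331
000101001 = 41
Sum = 372 = 101110100
1s count = 5

odd parity (5 ones in 101110100)


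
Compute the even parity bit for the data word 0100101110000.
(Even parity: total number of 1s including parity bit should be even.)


Number of 1s in data: 5
Parity bit: 1

1


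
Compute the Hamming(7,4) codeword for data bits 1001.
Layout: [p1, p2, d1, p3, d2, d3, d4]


Parity bits: p1=0, p2=0, p3=1

0011001


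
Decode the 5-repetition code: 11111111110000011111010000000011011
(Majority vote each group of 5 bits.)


Groups: 11111, 11111, 00000, 11111, 01000, 00000, 11011
Majority votes: 1101001

1101001


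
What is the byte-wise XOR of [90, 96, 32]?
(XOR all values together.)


XOR chain: 90 ^ 96 ^ 32 = 26

26


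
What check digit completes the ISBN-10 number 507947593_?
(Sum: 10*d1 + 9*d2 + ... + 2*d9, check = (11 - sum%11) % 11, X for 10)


Weighted sum: 281
281 mod 11 = 6

Check digit: 5


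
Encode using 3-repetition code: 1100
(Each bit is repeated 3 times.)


Each bit -> 3 copies

111111000000


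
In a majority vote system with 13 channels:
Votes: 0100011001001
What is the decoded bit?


Ones: 5 out of 13
Threshold: 7

0 (5/13 voted 1)


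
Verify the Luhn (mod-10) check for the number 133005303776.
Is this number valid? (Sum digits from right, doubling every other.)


Luhn sum = 46
46 mod 10 = 6

Invalid (Luhn sum mod 10 = 6)


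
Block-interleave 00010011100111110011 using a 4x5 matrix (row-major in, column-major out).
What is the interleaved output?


Matrix:
  00010
  01110
  01111
  10011
Read columns: 00010110011011110011

00010110011011110011


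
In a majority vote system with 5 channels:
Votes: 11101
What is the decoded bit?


Ones: 4 out of 5
Threshold: 3

1 (4/5 voted 1)


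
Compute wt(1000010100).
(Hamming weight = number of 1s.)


Counting 1s in 1000010100

3


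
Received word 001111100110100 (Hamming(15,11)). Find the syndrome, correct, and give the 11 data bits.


Syndrome = 15: error at position 15

Data: 11110110101 (corrected bit 15)


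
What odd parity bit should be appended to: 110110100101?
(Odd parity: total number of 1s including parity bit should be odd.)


Number of 1s in data: 7
Parity bit: 0

0


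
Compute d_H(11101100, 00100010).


XOR: 11001110
Count of 1s: 5

5


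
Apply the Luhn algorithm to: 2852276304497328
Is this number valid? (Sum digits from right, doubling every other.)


Luhn sum = 73
73 mod 10 = 3

Invalid (Luhn sum mod 10 = 3)


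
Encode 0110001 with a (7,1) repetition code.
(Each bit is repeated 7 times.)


Each bit -> 7 copies

0000000111111111111110000000000000000000001111111


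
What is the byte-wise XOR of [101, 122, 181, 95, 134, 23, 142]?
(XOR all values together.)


XOR chain: 101 ^ 122 ^ 181 ^ 95 ^ 134 ^ 23 ^ 142 = 234

234
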